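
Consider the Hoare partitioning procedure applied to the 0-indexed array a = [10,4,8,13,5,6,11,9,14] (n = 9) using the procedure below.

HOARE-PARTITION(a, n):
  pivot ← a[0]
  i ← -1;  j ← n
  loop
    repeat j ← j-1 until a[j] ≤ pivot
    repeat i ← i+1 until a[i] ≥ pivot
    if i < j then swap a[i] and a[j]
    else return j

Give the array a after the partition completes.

[9,4,8,6,5,13,11,10,14]

pivot = a[0] = 10; i = -1, j = 9
j→7 (a[7]=9≤10), i→0 (a[0]=10≥10); i<j, swap → [9,4,8,13,5,6,11,10,14]
j→5 (a[5]=6≤10), i→3 (a[3]=13≥10); i<j, swap → [9,4,8,6,5,13,11,10,14]
j→4, i→5; i≥j, return j=4. a = [9,4,8,6,5,13,11,10,14]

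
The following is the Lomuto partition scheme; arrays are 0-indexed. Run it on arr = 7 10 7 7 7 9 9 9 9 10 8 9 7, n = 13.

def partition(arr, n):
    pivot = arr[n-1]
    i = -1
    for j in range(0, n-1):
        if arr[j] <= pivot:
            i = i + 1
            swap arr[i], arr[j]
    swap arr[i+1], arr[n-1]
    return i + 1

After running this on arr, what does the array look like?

7 7 7 7 7 9 9 9 9 10 8 9 10

pivot = arr[12] = 7; i = -1
j=0: arr[0]=7 ≤ 7 → i=0, swap arr[0],arr[0] (no change) → 7 10 7 7 7 9 9 9 9 10 8 9 7
j=1: arr[1]=10 > 7 → no swap
j=2: arr[2]=7 ≤ 7 → i=1, swap arr[1],arr[2] → 7 7 10 7 7 9 9 9 9 10 8 9 7
j=3: arr[3]=7 ≤ 7 → i=2, swap arr[2],arr[3] → 7 7 7 10 7 9 9 9 9 10 8 9 7
j=4: arr[4]=7 ≤ 7 → i=3, swap arr[3],arr[4] → 7 7 7 7 10 9 9 9 9 10 8 9 7
j=5: arr[5]=9 > 7 → no swap
j=6: arr[6]=9 > 7 → no swap
j=7: arr[7]=9 > 7 → no swap
j=8: arr[8]=9 > 7 → no swap
j=9: arr[9]=10 > 7 → no swap
j=10: arr[10]=8 > 7 → no swap
j=11: arr[11]=9 > 7 → no swap
final swap arr[4],arr[12] → 7 7 7 7 7 9 9 9 9 10 8 9 10; return 4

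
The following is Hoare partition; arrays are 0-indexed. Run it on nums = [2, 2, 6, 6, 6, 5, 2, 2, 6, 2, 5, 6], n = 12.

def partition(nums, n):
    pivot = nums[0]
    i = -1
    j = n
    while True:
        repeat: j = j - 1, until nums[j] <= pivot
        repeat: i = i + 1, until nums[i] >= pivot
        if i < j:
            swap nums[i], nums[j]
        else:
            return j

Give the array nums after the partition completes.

[2, 2, 2, 6, 6, 5, 6, 2, 6, 2, 5, 6]

pivot=2
j stops at 9 (2), i stops at 0 (2); swap ⇒ [2, 2, 6, 6, 6, 5, 2, 2, 6, 2, 5, 6]
j stops at 7 (2), i stops at 1 (2); swap ⇒ [2, 2, 6, 6, 6, 5, 2, 2, 6, 2, 5, 6]
j stops at 6 (2), i stops at 2 (6); swap ⇒ [2, 2, 2, 6, 6, 5, 6, 2, 6, 2, 5, 6]
j stops at 2, i stops at 3; i≥j ⇒ return 2. nums=[2, 2, 2, 6, 6, 5, 6, 2, 6, 2, 5, 6]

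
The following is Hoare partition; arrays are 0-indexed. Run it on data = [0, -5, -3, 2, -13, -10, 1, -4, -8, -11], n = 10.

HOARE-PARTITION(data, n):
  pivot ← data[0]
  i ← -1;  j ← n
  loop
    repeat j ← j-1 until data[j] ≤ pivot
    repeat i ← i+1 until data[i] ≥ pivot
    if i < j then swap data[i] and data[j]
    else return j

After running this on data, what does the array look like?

pivot = data[0] = 0; i = -1, j = 10
j→9 (data[9]=-11≤0), i→0 (data[0]=0≥0); i<j, swap → [-11, -5, -3, 2, -13, -10, 1, -4, -8, 0]
j→8 (data[8]=-8≤0), i→3 (data[3]=2≥0); i<j, swap → [-11, -5, -3, -8, -13, -10, 1, -4, 2, 0]
j→7 (data[7]=-4≤0), i→6 (data[6]=1≥0); i<j, swap → [-11, -5, -3, -8, -13, -10, -4, 1, 2, 0]
j→6, i→7; i≥j, return j=6. data = [-11, -5, -3, -8, -13, -10, -4, 1, 2, 0]

[-11, -5, -3, -8, -13, -10, -4, 1, 2, 0]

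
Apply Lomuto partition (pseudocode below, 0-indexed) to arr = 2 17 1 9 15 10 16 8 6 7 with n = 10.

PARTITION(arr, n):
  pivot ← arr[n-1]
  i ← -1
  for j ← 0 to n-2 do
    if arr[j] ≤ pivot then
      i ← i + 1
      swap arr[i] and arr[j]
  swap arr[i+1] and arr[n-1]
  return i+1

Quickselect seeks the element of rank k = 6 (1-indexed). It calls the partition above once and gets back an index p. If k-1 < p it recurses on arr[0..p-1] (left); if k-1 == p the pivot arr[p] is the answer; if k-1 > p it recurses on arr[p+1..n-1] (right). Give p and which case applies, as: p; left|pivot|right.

3; right

pivot=7, i=-1
j=0: 2≤7, i=0, swap(0,0) ⇒ 2 17 1 9 15 10 16 8 6 7
j=1: 17>7, skip
j=2: 1≤7, i=1, swap(1,2) ⇒ 2 1 17 9 15 10 16 8 6 7
j=3: 9>7, skip
j=4: 15>7, skip
j=5: 10>7, skip
j=6: 16>7, skip
j=7: 8>7, skip
j=8: 6≤7, i=2, swap(2,8) ⇒ 2 1 6 9 15 10 16 8 17 7
swap(3,9) ⇒ 2 1 6 7 15 10 16 8 17 9; return 3
p = 3; k-1 = 5 > 3 ⇒ right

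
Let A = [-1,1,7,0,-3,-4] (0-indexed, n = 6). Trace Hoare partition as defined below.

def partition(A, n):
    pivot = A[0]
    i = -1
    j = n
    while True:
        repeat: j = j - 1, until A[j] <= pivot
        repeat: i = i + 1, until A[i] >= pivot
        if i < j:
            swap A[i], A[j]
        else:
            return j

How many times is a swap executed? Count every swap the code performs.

pivot=-1
j stops at 5 (-4), i stops at 0 (-1); swap ⇒ [-4,1,7,0,-3,-1]
j stops at 4 (-3), i stops at 1 (1); swap ⇒ [-4,-3,7,0,1,-1]
j stops at 1, i stops at 2; i≥j ⇒ return 1. A=[-4,-3,7,0,1,-1]

2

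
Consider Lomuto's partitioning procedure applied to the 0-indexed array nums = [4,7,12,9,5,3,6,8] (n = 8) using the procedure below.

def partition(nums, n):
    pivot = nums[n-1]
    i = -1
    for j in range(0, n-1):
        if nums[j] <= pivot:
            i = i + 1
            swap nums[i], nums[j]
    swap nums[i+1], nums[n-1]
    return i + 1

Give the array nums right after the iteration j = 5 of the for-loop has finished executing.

[4,7,5,3,12,9,6,8]

pivot = nums[7] = 8; i = -1
j=0: nums[0]=4 ≤ 8 → i=0, swap nums[0],nums[0] (no change) → [4,7,12,9,5,3,6,8]
j=1: nums[1]=7 ≤ 8 → i=1, swap nums[1],nums[1] (no change) → [4,7,12,9,5,3,6,8]
j=2: nums[2]=12 > 8 → no swap
j=3: nums[3]=9 > 8 → no swap
j=4: nums[4]=5 ≤ 8 → i=2, swap nums[2],nums[4] → [4,7,5,9,12,3,6,8]
j=5: nums[5]=3 ≤ 8 → i=3, swap nums[3],nums[5] → [4,7,5,3,12,9,6,8]
(after j=5) nums = [4,7,5,3,12,9,6,8]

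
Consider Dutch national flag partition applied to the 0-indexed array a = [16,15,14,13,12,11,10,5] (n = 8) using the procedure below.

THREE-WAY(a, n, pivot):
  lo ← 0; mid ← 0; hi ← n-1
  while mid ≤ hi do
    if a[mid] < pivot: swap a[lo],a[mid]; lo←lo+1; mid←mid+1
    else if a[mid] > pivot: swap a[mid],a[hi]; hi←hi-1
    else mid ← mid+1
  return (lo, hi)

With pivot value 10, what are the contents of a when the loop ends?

pivot = 10; lo=0, mid=0, hi=7
a[mid]=16>10: swap a[0],a[7]; hi=6 → [5,15,14,13,12,11,10,16]
a[mid]=5<10: swap a[0],a[0]; lo=1,mid=1 → [5,15,14,13,12,11,10,16]
a[mid]=15>10: swap a[1],a[6]; hi=5 → [5,10,14,13,12,11,15,16]
a[mid]=10=10: mid=2
a[mid]=14>10: swap a[2],a[5]; hi=4 → [5,10,11,13,12,14,15,16]
a[mid]=11>10: swap a[2],a[4]; hi=3 → [5,10,12,13,11,14,15,16]
a[mid]=12>10: swap a[2],a[3]; hi=2 → [5,10,13,12,11,14,15,16]
a[mid]=13>10: swap a[2],a[2]; hi=1 → [5,10,13,12,11,14,15,16]
end: lo=1, hi=1; a = [5,10,13,12,11,14,15,16]

[5,10,13,12,11,14,15,16]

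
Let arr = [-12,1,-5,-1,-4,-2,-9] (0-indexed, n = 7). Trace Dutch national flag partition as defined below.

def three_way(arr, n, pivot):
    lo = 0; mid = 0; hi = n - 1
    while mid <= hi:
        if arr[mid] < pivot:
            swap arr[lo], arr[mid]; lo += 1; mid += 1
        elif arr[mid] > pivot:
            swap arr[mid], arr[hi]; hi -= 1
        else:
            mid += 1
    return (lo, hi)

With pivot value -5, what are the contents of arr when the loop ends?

[-12,-9,-5,-4,-2,-1,1]

pivot = -5; lo=0, mid=0, hi=6
arr[mid]=-12<-5: swap arr[0],arr[0]; lo=1,mid=1 → [-12,1,-5,-1,-4,-2,-9]
arr[mid]=1>-5: swap arr[1],arr[6]; hi=5 → [-12,-9,-5,-1,-4,-2,1]
arr[mid]=-9<-5: swap arr[1],arr[1]; lo=2,mid=2 → [-12,-9,-5,-1,-4,-2,1]
arr[mid]=-5=-5: mid=3
arr[mid]=-1>-5: swap arr[3],arr[5]; hi=4 → [-12,-9,-5,-2,-4,-1,1]
arr[mid]=-2>-5: swap arr[3],arr[4]; hi=3 → [-12,-9,-5,-4,-2,-1,1]
arr[mid]=-4>-5: swap arr[3],arr[3]; hi=2 → [-12,-9,-5,-4,-2,-1,1]
end: lo=2, hi=2; arr = [-12,-9,-5,-4,-2,-1,1]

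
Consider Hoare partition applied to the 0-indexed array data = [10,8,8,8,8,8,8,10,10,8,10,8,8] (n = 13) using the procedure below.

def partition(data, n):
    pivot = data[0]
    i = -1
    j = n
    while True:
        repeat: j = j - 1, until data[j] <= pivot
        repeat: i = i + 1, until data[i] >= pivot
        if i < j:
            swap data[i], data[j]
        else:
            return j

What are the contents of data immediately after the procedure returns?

[8,8,8,8,8,8,8,8,10,8,10,10,10]

pivot = data[0] = 10; i = -1, j = 13
j→12 (data[12]=8≤10), i→0 (data[0]=10≥10); i<j, swap → [8,8,8,8,8,8,8,10,10,8,10,8,10]
j→11 (data[11]=8≤10), i→7 (data[7]=10≥10); i<j, swap → [8,8,8,8,8,8,8,8,10,8,10,10,10]
j→10 (data[10]=10≤10), i→8 (data[8]=10≥10); i<j, swap → [8,8,8,8,8,8,8,8,10,8,10,10,10]
j→9, i→10; i≥j, return j=9. data = [8,8,8,8,8,8,8,8,10,8,10,10,10]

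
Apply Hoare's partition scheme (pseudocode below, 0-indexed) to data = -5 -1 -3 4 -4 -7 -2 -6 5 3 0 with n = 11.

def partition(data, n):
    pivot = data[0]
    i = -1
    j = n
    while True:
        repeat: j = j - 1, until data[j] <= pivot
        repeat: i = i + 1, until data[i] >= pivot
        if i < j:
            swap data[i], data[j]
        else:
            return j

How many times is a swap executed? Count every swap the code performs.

pivot = data[0] = -5; i = -1, j = 11
j→7 (data[7]=-6≤-5), i→0 (data[0]=-5≥-5); i<j, swap → -6 -1 -3 4 -4 -7 -2 -5 5 3 0
j→5 (data[5]=-7≤-5), i→1 (data[1]=-1≥-5); i<j, swap → -6 -7 -3 4 -4 -1 -2 -5 5 3 0
j→1, i→2; i≥j, return j=1. data = -6 -7 -3 4 -4 -1 -2 -5 5 3 0

2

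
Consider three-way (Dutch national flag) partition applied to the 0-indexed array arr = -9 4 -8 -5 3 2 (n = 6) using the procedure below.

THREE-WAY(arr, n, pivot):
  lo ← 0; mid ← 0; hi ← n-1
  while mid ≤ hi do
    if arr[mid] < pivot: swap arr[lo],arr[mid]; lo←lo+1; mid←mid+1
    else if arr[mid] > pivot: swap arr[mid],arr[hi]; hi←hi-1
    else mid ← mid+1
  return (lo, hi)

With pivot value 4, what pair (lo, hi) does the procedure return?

pivot = 4; lo=0, mid=0, hi=5
arr[mid]=-9<4: swap arr[0],arr[0]; lo=1,mid=1 → -9 4 -8 -5 3 2
arr[mid]=4=4: mid=2
arr[mid]=-8<4: swap arr[1],arr[2]; lo=2,mid=3 → -9 -8 4 -5 3 2
arr[mid]=-5<4: swap arr[2],arr[3]; lo=3,mid=4 → -9 -8 -5 4 3 2
arr[mid]=3<4: swap arr[3],arr[4]; lo=4,mid=5 → -9 -8 -5 3 4 2
arr[mid]=2<4: swap arr[4],arr[5]; lo=5,mid=6 → -9 -8 -5 3 2 4
end: lo=5, hi=5; arr = -9 -8 -5 3 2 4

(5, 5)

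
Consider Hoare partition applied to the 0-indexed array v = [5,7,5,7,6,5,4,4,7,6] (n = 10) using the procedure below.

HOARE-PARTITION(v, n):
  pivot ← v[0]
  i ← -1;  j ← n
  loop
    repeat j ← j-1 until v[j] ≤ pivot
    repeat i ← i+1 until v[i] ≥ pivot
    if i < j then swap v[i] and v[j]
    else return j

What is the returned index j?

2

pivot = v[0] = 5; i = -1, j = 10
j→7 (v[7]=4≤5), i→0 (v[0]=5≥5); i<j, swap → [4,7,5,7,6,5,4,5,7,6]
j→6 (v[6]=4≤5), i→1 (v[1]=7≥5); i<j, swap → [4,4,5,7,6,5,7,5,7,6]
j→5 (v[5]=5≤5), i→2 (v[2]=5≥5); i<j, swap → [4,4,5,7,6,5,7,5,7,6]
j→2, i→3; i≥j, return j=2. v = [4,4,5,7,6,5,7,5,7,6]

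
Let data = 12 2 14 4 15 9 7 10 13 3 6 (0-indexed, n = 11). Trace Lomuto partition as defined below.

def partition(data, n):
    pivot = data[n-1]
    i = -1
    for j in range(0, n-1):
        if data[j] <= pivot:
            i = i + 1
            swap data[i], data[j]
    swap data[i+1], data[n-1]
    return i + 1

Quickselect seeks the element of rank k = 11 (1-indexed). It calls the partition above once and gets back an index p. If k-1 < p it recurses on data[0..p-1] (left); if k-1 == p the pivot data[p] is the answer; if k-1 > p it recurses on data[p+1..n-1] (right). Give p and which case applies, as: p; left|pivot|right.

3; right

pivot = data[10] = 6; i = -1
j=0: data[0]=12 > 6 → no swap
j=1: data[1]=2 ≤ 6 → i=0, swap data[0],data[1] → 2 12 14 4 15 9 7 10 13 3 6
j=2: data[2]=14 > 6 → no swap
j=3: data[3]=4 ≤ 6 → i=1, swap data[1],data[3] → 2 4 14 12 15 9 7 10 13 3 6
j=4: data[4]=15 > 6 → no swap
j=5: data[5]=9 > 6 → no swap
j=6: data[6]=7 > 6 → no swap
j=7: data[7]=10 > 6 → no swap
j=8: data[8]=13 > 6 → no swap
j=9: data[9]=3 ≤ 6 → i=2, swap data[2],data[9] → 2 4 3 12 15 9 7 10 13 14 6
final swap data[3],data[10] → 2 4 3 6 15 9 7 10 13 14 12; return 3
p = 3; k-1 = 10 > 3 ⇒ right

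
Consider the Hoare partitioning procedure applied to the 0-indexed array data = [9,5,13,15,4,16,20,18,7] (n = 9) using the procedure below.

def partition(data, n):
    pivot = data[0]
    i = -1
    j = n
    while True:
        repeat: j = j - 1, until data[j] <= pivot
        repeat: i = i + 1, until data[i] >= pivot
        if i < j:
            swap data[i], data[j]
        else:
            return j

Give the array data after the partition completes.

[7,5,4,15,13,16,20,18,9]

pivot=9
j stops at 8 (7), i stops at 0 (9); swap ⇒ [7,5,13,15,4,16,20,18,9]
j stops at 4 (4), i stops at 2 (13); swap ⇒ [7,5,4,15,13,16,20,18,9]
j stops at 2, i stops at 3; i≥j ⇒ return 2. data=[7,5,4,15,13,16,20,18,9]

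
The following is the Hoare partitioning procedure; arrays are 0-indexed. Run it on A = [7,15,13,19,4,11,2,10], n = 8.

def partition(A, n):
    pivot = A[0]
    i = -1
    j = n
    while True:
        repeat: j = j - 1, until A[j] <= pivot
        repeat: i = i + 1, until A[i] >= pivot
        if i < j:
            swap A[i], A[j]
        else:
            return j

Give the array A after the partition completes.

[2,4,13,19,15,11,7,10]

pivot=7
j stops at 6 (2), i stops at 0 (7); swap ⇒ [2,15,13,19,4,11,7,10]
j stops at 4 (4), i stops at 1 (15); swap ⇒ [2,4,13,19,15,11,7,10]
j stops at 1, i stops at 2; i≥j ⇒ return 1. A=[2,4,13,19,15,11,7,10]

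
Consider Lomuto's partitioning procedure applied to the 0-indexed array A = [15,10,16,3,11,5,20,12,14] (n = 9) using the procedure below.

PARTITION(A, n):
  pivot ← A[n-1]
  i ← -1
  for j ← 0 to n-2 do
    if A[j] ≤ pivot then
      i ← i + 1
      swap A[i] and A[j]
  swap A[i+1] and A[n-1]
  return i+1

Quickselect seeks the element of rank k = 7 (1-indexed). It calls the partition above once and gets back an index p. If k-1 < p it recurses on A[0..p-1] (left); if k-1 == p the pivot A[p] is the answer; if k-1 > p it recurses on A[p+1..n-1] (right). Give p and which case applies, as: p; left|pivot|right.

pivot = A[8] = 14; i = -1
j=0: A[0]=15 > 14 → no swap
j=1: A[1]=10 ≤ 14 → i=0, swap A[0],A[1] → [10,15,16,3,11,5,20,12,14]
j=2: A[2]=16 > 14 → no swap
j=3: A[3]=3 ≤ 14 → i=1, swap A[1],A[3] → [10,3,16,15,11,5,20,12,14]
j=4: A[4]=11 ≤ 14 → i=2, swap A[2],A[4] → [10,3,11,15,16,5,20,12,14]
j=5: A[5]=5 ≤ 14 → i=3, swap A[3],A[5] → [10,3,11,5,16,15,20,12,14]
j=6: A[6]=20 > 14 → no swap
j=7: A[7]=12 ≤ 14 → i=4, swap A[4],A[7] → [10,3,11,5,12,15,20,16,14]
final swap A[5],A[8] → [10,3,11,5,12,14,20,16,15]; return 5
p = 5; k-1 = 6 > 5 ⇒ right

5; right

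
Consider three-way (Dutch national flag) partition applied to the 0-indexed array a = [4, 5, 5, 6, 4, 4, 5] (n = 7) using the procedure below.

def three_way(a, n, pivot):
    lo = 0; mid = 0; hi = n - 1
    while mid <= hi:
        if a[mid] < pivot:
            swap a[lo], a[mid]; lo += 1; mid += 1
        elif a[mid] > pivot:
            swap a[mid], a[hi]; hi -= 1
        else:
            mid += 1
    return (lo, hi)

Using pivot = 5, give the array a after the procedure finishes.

lo=0 mid=0 hi=6
4<5: swap(0,0), lo=1 mid=1 ⇒ [4, 5, 5, 6, 4, 4, 5]
5=5: mid=2
5=5: mid=3
6>5: swap(3,6), hi=5 ⇒ [4, 5, 5, 5, 4, 4, 6]
5=5: mid=4
4<5: swap(1,4), lo=2 mid=5 ⇒ [4, 4, 5, 5, 5, 4, 6]
4<5: swap(2,5), lo=3 mid=6 ⇒ [4, 4, 4, 5, 5, 5, 6]
done. lo=3 hi=5; a=[4, 4, 4, 5, 5, 5, 6]

[4, 4, 4, 5, 5, 5, 6]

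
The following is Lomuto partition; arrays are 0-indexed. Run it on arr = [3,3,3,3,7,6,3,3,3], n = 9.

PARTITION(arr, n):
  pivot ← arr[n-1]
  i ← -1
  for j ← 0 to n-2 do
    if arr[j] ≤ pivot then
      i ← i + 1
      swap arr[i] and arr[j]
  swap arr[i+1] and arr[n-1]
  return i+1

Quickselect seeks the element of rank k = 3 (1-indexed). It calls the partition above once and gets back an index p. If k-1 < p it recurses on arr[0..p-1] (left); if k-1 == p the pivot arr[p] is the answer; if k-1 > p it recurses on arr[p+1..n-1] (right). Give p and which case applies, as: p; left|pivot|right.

6; left

pivot=3, i=-1
j=0: 3≤3, i=0, swap(0,0) ⇒ [3,3,3,3,7,6,3,3,3]
j=1: 3≤3, i=1, swap(1,1) ⇒ [3,3,3,3,7,6,3,3,3]
j=2: 3≤3, i=2, swap(2,2) ⇒ [3,3,3,3,7,6,3,3,3]
j=3: 3≤3, i=3, swap(3,3) ⇒ [3,3,3,3,7,6,3,3,3]
j=4: 7>3, skip
j=5: 6>3, skip
j=6: 3≤3, i=4, swap(4,6) ⇒ [3,3,3,3,3,6,7,3,3]
j=7: 3≤3, i=5, swap(5,7) ⇒ [3,3,3,3,3,3,7,6,3]
swap(6,8) ⇒ [3,3,3,3,3,3,3,6,7]; return 6
p = 6; k-1 = 2 < 6 ⇒ left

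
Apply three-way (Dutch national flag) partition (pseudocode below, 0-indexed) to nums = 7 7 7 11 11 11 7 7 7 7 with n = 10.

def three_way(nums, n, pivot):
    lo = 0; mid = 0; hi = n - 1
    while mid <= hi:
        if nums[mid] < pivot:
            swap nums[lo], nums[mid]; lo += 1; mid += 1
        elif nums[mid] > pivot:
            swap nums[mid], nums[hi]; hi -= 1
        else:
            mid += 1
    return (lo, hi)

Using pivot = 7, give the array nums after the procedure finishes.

lo=0 mid=0 hi=9
7=7: mid=1
7=7: mid=2
7=7: mid=3
11>7: swap(3,9), hi=8 ⇒ 7 7 7 7 11 11 7 7 7 11
7=7: mid=4
11>7: swap(4,8), hi=7 ⇒ 7 7 7 7 7 11 7 7 11 11
7=7: mid=5
11>7: swap(5,7), hi=6 ⇒ 7 7 7 7 7 7 7 11 11 11
7=7: mid=6
7=7: mid=7
done. lo=0 hi=6; nums=7 7 7 7 7 7 7 11 11 11

7 7 7 7 7 7 7 11 11 11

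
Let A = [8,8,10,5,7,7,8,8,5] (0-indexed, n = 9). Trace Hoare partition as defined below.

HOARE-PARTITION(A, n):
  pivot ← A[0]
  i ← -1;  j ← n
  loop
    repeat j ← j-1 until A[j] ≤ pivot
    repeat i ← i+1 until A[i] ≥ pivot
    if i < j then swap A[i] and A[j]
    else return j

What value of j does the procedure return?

5

pivot = A[0] = 8; i = -1, j = 9
j→8 (A[8]=5≤8), i→0 (A[0]=8≥8); i<j, swap → [5,8,10,5,7,7,8,8,8]
j→7 (A[7]=8≤8), i→1 (A[1]=8≥8); i<j, swap → [5,8,10,5,7,7,8,8,8]
j→6 (A[6]=8≤8), i→2 (A[2]=10≥8); i<j, swap → [5,8,8,5,7,7,10,8,8]
j→5, i→6; i≥j, return j=5. A = [5,8,8,5,7,7,10,8,8]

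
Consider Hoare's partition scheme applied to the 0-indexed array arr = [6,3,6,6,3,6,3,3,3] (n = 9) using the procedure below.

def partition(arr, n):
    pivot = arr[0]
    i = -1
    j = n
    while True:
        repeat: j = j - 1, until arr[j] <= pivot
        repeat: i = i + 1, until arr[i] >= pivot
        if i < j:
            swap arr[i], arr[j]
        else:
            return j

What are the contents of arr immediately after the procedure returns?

[3,3,3,3,3,6,6,6,6]

pivot=6
j stops at 8 (3), i stops at 0 (6); swap ⇒ [3,3,6,6,3,6,3,3,6]
j stops at 7 (3), i stops at 2 (6); swap ⇒ [3,3,3,6,3,6,3,6,6]
j stops at 6 (3), i stops at 3 (6); swap ⇒ [3,3,3,3,3,6,6,6,6]
j stops at 5, i stops at 5; i≥j ⇒ return 5. arr=[3,3,3,3,3,6,6,6,6]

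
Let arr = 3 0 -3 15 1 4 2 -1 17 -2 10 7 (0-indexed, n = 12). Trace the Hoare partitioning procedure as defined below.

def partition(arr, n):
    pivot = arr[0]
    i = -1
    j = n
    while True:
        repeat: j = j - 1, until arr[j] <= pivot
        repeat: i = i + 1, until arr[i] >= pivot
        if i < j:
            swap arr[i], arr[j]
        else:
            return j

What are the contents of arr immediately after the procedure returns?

-2 0 -3 -1 1 2 4 15 17 3 10 7

pivot = arr[0] = 3; i = -1, j = 12
j→9 (arr[9]=-2≤3), i→0 (arr[0]=3≥3); i<j, swap → -2 0 -3 15 1 4 2 -1 17 3 10 7
j→7 (arr[7]=-1≤3), i→3 (arr[3]=15≥3); i<j, swap → -2 0 -3 -1 1 4 2 15 17 3 10 7
j→6 (arr[6]=2≤3), i→5 (arr[5]=4≥3); i<j, swap → -2 0 -3 -1 1 2 4 15 17 3 10 7
j→5, i→6; i≥j, return j=5. arr = -2 0 -3 -1 1 2 4 15 17 3 10 7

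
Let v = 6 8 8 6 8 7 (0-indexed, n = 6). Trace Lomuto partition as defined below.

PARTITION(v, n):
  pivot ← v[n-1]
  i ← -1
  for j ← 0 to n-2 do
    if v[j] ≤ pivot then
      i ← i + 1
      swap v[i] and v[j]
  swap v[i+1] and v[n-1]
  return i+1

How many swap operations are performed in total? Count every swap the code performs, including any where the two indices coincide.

3

pivot = v[5] = 7; i = -1
j=0: v[0]=6 ≤ 7 → i=0, swap v[0],v[0] (no change) → 6 8 8 6 8 7
j=1: v[1]=8 > 7 → no swap
j=2: v[2]=8 > 7 → no swap
j=3: v[3]=6 ≤ 7 → i=1, swap v[1],v[3] → 6 6 8 8 8 7
j=4: v[4]=8 > 7 → no swap
final swap v[2],v[5] → 6 6 7 8 8 8; return 2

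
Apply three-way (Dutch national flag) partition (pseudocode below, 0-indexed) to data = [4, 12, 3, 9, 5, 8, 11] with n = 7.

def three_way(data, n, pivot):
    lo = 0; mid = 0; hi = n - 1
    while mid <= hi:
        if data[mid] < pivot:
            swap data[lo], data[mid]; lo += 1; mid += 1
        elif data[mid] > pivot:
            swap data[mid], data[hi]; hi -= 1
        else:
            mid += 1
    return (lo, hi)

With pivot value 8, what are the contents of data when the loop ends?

[4, 3, 5, 8, 9, 11, 12]

lo=0 mid=0 hi=6
4<8: swap(0,0), lo=1 mid=1 ⇒ [4, 12, 3, 9, 5, 8, 11]
12>8: swap(1,6), hi=5 ⇒ [4, 11, 3, 9, 5, 8, 12]
11>8: swap(1,5), hi=4 ⇒ [4, 8, 3, 9, 5, 11, 12]
8=8: mid=2
3<8: swap(1,2), lo=2 mid=3 ⇒ [4, 3, 8, 9, 5, 11, 12]
9>8: swap(3,4), hi=3 ⇒ [4, 3, 8, 5, 9, 11, 12]
5<8: swap(2,3), lo=3 mid=4 ⇒ [4, 3, 5, 8, 9, 11, 12]
done. lo=3 hi=3; data=[4, 3, 5, 8, 9, 11, 12]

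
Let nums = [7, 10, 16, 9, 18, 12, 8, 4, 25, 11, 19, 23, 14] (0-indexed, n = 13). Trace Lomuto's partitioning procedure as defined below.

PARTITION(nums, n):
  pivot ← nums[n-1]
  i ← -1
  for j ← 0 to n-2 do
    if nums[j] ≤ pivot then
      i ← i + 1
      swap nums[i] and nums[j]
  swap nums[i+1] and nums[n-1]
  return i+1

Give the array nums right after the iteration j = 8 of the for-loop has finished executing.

[7, 10, 9, 12, 8, 4, 18, 16, 25, 11, 19, 23, 14]

pivot=14, i=-1
j=0: 7≤14, i=0, swap(0,0) ⇒ [7, 10, 16, 9, 18, 12, 8, 4, 25, 11, 19, 23, 14]
j=1: 10≤14, i=1, swap(1,1) ⇒ [7, 10, 16, 9, 18, 12, 8, 4, 25, 11, 19, 23, 14]
j=2: 16>14, skip
j=3: 9≤14, i=2, swap(2,3) ⇒ [7, 10, 9, 16, 18, 12, 8, 4, 25, 11, 19, 23, 14]
j=4: 18>14, skip
j=5: 12≤14, i=3, swap(3,5) ⇒ [7, 10, 9, 12, 18, 16, 8, 4, 25, 11, 19, 23, 14]
j=6: 8≤14, i=4, swap(4,6) ⇒ [7, 10, 9, 12, 8, 16, 18, 4, 25, 11, 19, 23, 14]
j=7: 4≤14, i=5, swap(5,7) ⇒ [7, 10, 9, 12, 8, 4, 18, 16, 25, 11, 19, 23, 14]
j=8: 25>14, skip
(after j=8) nums = [7, 10, 9, 12, 8, 4, 18, 16, 25, 11, 19, 23, 14]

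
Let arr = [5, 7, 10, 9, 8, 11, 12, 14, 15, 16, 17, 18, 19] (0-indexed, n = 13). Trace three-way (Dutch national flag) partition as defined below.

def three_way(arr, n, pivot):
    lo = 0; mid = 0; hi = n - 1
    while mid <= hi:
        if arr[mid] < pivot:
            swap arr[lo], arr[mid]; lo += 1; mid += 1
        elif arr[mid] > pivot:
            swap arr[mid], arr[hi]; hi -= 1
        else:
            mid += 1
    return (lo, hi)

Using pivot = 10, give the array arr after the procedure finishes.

pivot = 10; lo=0, mid=0, hi=12
arr[mid]=5<10: swap arr[0],arr[0]; lo=1,mid=1 → [5, 7, 10, 9, 8, 11, 12, 14, 15, 16, 17, 18, 19]
arr[mid]=7<10: swap arr[1],arr[1]; lo=2,mid=2 → [5, 7, 10, 9, 8, 11, 12, 14, 15, 16, 17, 18, 19]
arr[mid]=10=10: mid=3
arr[mid]=9<10: swap arr[2],arr[3]; lo=3,mid=4 → [5, 7, 9, 10, 8, 11, 12, 14, 15, 16, 17, 18, 19]
arr[mid]=8<10: swap arr[3],arr[4]; lo=4,mid=5 → [5, 7, 9, 8, 10, 11, 12, 14, 15, 16, 17, 18, 19]
arr[mid]=11>10: swap arr[5],arr[12]; hi=11 → [5, 7, 9, 8, 10, 19, 12, 14, 15, 16, 17, 18, 11]
arr[mid]=19>10: swap arr[5],arr[11]; hi=10 → [5, 7, 9, 8, 10, 18, 12, 14, 15, 16, 17, 19, 11]
arr[mid]=18>10: swap arr[5],arr[10]; hi=9 → [5, 7, 9, 8, 10, 17, 12, 14, 15, 16, 18, 19, 11]
arr[mid]=17>10: swap arr[5],arr[9]; hi=8 → [5, 7, 9, 8, 10, 16, 12, 14, 15, 17, 18, 19, 11]
arr[mid]=16>10: swap arr[5],arr[8]; hi=7 → [5, 7, 9, 8, 10, 15, 12, 14, 16, 17, 18, 19, 11]
arr[mid]=15>10: swap arr[5],arr[7]; hi=6 → [5, 7, 9, 8, 10, 14, 12, 15, 16, 17, 18, 19, 11]
arr[mid]=14>10: swap arr[5],arr[6]; hi=5 → [5, 7, 9, 8, 10, 12, 14, 15, 16, 17, 18, 19, 11]
arr[mid]=12>10: swap arr[5],arr[5]; hi=4 → [5, 7, 9, 8, 10, 12, 14, 15, 16, 17, 18, 19, 11]
end: lo=4, hi=4; arr = [5, 7, 9, 8, 10, 12, 14, 15, 16, 17, 18, 19, 11]

[5, 7, 9, 8, 10, 12, 14, 15, 16, 17, 18, 19, 11]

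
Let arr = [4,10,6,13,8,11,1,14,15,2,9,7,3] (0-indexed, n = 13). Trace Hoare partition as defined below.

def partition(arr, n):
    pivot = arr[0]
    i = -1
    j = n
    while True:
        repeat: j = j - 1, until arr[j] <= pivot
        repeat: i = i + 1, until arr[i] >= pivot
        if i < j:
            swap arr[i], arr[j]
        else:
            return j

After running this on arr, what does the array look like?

pivot = arr[0] = 4; i = -1, j = 13
j→12 (arr[12]=3≤4), i→0 (arr[0]=4≥4); i<j, swap → [3,10,6,13,8,11,1,14,15,2,9,7,4]
j→9 (arr[9]=2≤4), i→1 (arr[1]=10≥4); i<j, swap → [3,2,6,13,8,11,1,14,15,10,9,7,4]
j→6 (arr[6]=1≤4), i→2 (arr[2]=6≥4); i<j, swap → [3,2,1,13,8,11,6,14,15,10,9,7,4]
j→2, i→3; i≥j, return j=2. arr = [3,2,1,13,8,11,6,14,15,10,9,7,4]

[3,2,1,13,8,11,6,14,15,10,9,7,4]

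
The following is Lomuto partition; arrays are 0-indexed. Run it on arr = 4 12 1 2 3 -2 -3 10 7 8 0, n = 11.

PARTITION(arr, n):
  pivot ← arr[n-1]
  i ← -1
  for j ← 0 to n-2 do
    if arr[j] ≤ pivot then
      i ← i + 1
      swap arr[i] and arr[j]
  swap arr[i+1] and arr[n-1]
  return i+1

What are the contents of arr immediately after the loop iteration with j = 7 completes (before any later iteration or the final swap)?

pivot=0, i=-1
j=0: 4>0, skip
j=1: 12>0, skip
j=2: 1>0, skip
j=3: 2>0, skip
j=4: 3>0, skip
j=5: -2≤0, i=0, swap(0,5) ⇒ -2 12 1 2 3 4 -3 10 7 8 0
j=6: -3≤0, i=1, swap(1,6) ⇒ -2 -3 1 2 3 4 12 10 7 8 0
j=7: 10>0, skip
(after j=7) arr = -2 -3 1 2 3 4 12 10 7 8 0

-2 -3 1 2 3 4 12 10 7 8 0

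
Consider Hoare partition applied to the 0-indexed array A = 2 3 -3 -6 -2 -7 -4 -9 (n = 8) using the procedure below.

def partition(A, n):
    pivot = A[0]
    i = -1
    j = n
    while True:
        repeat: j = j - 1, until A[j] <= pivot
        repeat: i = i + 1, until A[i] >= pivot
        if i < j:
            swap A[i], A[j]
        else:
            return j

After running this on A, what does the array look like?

-9 -4 -3 -6 -2 -7 3 2

pivot = A[0] = 2; i = -1, j = 8
j→7 (A[7]=-9≤2), i→0 (A[0]=2≥2); i<j, swap → -9 3 -3 -6 -2 -7 -4 2
j→6 (A[6]=-4≤2), i→1 (A[1]=3≥2); i<j, swap → -9 -4 -3 -6 -2 -7 3 2
j→5, i→6; i≥j, return j=5. A = -9 -4 -3 -6 -2 -7 3 2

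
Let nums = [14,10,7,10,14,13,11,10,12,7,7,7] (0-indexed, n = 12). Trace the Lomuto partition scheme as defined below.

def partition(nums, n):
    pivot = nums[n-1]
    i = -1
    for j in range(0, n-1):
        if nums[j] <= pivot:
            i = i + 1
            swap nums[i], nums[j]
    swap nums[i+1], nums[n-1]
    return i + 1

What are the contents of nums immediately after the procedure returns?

pivot=7, i=-1
j=0: 14>7, skip
j=1: 10>7, skip
j=2: 7≤7, i=0, swap(0,2) ⇒ [7,10,14,10,14,13,11,10,12,7,7,7]
j=3: 10>7, skip
j=4: 14>7, skip
j=5: 13>7, skip
j=6: 11>7, skip
j=7: 10>7, skip
j=8: 12>7, skip
j=9: 7≤7, i=1, swap(1,9) ⇒ [7,7,14,10,14,13,11,10,12,10,7,7]
j=10: 7≤7, i=2, swap(2,10) ⇒ [7,7,7,10,14,13,11,10,12,10,14,7]
swap(3,11) ⇒ [7,7,7,7,14,13,11,10,12,10,14,10]; return 3

[7,7,7,7,14,13,11,10,12,10,14,10]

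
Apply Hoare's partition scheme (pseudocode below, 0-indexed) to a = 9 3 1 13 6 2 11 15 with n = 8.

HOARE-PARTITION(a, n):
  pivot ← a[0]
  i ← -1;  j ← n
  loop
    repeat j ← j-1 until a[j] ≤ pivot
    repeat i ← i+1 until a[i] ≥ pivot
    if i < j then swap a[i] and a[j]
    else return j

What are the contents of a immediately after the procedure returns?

2 3 1 6 13 9 11 15

pivot=9
j stops at 5 (2), i stops at 0 (9); swap ⇒ 2 3 1 13 6 9 11 15
j stops at 4 (6), i stops at 3 (13); swap ⇒ 2 3 1 6 13 9 11 15
j stops at 3, i stops at 4; i≥j ⇒ return 3. a=2 3 1 6 13 9 11 15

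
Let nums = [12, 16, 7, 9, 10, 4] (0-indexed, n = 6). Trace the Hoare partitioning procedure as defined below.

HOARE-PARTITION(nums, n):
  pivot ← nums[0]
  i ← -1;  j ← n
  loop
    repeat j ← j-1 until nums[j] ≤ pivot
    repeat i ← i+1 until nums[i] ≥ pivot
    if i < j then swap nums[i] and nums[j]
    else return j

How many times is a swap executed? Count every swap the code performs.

pivot=12
j stops at 5 (4), i stops at 0 (12); swap ⇒ [4, 16, 7, 9, 10, 12]
j stops at 4 (10), i stops at 1 (16); swap ⇒ [4, 10, 7, 9, 16, 12]
j stops at 3, i stops at 4; i≥j ⇒ return 3. nums=[4, 10, 7, 9, 16, 12]

2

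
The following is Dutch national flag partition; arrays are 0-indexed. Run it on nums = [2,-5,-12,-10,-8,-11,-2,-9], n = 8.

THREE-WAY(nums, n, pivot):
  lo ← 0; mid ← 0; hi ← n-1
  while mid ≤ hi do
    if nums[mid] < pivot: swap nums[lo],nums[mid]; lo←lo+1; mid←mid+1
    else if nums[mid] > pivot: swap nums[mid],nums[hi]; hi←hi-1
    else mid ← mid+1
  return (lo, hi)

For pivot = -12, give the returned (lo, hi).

(0, 0)

pivot = -12; lo=0, mid=0, hi=7
nums[mid]=2>-12: swap nums[0],nums[7]; hi=6 → [-9,-5,-12,-10,-8,-11,-2,2]
nums[mid]=-9>-12: swap nums[0],nums[6]; hi=5 → [-2,-5,-12,-10,-8,-11,-9,2]
nums[mid]=-2>-12: swap nums[0],nums[5]; hi=4 → [-11,-5,-12,-10,-8,-2,-9,2]
nums[mid]=-11>-12: swap nums[0],nums[4]; hi=3 → [-8,-5,-12,-10,-11,-2,-9,2]
nums[mid]=-8>-12: swap nums[0],nums[3]; hi=2 → [-10,-5,-12,-8,-11,-2,-9,2]
nums[mid]=-10>-12: swap nums[0],nums[2]; hi=1 → [-12,-5,-10,-8,-11,-2,-9,2]
nums[mid]=-12=-12: mid=1
nums[mid]=-5>-12: swap nums[1],nums[1]; hi=0 → [-12,-5,-10,-8,-11,-2,-9,2]
end: lo=0, hi=0; nums = [-12,-5,-10,-8,-11,-2,-9,2]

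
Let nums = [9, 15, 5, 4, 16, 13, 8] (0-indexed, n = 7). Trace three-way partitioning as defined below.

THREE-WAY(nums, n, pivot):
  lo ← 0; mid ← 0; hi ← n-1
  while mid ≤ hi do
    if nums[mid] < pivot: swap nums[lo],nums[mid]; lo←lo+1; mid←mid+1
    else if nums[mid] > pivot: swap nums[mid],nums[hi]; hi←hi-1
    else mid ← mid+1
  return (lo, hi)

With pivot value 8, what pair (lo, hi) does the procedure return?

(2, 2)

pivot = 8; lo=0, mid=0, hi=6
nums[mid]=9>8: swap nums[0],nums[6]; hi=5 → [8, 15, 5, 4, 16, 13, 9]
nums[mid]=8=8: mid=1
nums[mid]=15>8: swap nums[1],nums[5]; hi=4 → [8, 13, 5, 4, 16, 15, 9]
nums[mid]=13>8: swap nums[1],nums[4]; hi=3 → [8, 16, 5, 4, 13, 15, 9]
nums[mid]=16>8: swap nums[1],nums[3]; hi=2 → [8, 4, 5, 16, 13, 15, 9]
nums[mid]=4<8: swap nums[0],nums[1]; lo=1,mid=2 → [4, 8, 5, 16, 13, 15, 9]
nums[mid]=5<8: swap nums[1],nums[2]; lo=2,mid=3 → [4, 5, 8, 16, 13, 15, 9]
end: lo=2, hi=2; nums = [4, 5, 8, 16, 13, 15, 9]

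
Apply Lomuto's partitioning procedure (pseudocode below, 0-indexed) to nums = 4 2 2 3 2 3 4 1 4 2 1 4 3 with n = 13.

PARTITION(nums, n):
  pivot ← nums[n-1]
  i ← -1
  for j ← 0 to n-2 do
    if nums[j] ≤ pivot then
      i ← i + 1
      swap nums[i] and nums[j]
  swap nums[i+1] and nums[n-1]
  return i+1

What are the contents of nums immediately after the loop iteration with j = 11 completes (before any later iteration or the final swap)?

pivot=3, i=-1
j=0: 4>3, skip
j=1: 2≤3, i=0, swap(0,1) ⇒ 2 4 2 3 2 3 4 1 4 2 1 4 3
j=2: 2≤3, i=1, swap(1,2) ⇒ 2 2 4 3 2 3 4 1 4 2 1 4 3
j=3: 3≤3, i=2, swap(2,3) ⇒ 2 2 3 4 2 3 4 1 4 2 1 4 3
j=4: 2≤3, i=3, swap(3,4) ⇒ 2 2 3 2 4 3 4 1 4 2 1 4 3
j=5: 3≤3, i=4, swap(4,5) ⇒ 2 2 3 2 3 4 4 1 4 2 1 4 3
j=6: 4>3, skip
j=7: 1≤3, i=5, swap(5,7) ⇒ 2 2 3 2 3 1 4 4 4 2 1 4 3
j=8: 4>3, skip
j=9: 2≤3, i=6, swap(6,9) ⇒ 2 2 3 2 3 1 2 4 4 4 1 4 3
j=10: 1≤3, i=7, swap(7,10) ⇒ 2 2 3 2 3 1 2 1 4 4 4 4 3
j=11: 4>3, skip
(after j=11) nums = 2 2 3 2 3 1 2 1 4 4 4 4 3

2 2 3 2 3 1 2 1 4 4 4 4 3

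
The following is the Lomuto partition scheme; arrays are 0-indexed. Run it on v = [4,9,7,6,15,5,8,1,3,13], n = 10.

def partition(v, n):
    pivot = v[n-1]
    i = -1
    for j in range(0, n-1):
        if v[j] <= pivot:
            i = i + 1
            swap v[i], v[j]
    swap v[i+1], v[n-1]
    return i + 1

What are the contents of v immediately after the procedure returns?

pivot=13, i=-1
j=0: 4≤13, i=0, swap(0,0) ⇒ [4,9,7,6,15,5,8,1,3,13]
j=1: 9≤13, i=1, swap(1,1) ⇒ [4,9,7,6,15,5,8,1,3,13]
j=2: 7≤13, i=2, swap(2,2) ⇒ [4,9,7,6,15,5,8,1,3,13]
j=3: 6≤13, i=3, swap(3,3) ⇒ [4,9,7,6,15,5,8,1,3,13]
j=4: 15>13, skip
j=5: 5≤13, i=4, swap(4,5) ⇒ [4,9,7,6,5,15,8,1,3,13]
j=6: 8≤13, i=5, swap(5,6) ⇒ [4,9,7,6,5,8,15,1,3,13]
j=7: 1≤13, i=6, swap(6,7) ⇒ [4,9,7,6,5,8,1,15,3,13]
j=8: 3≤13, i=7, swap(7,8) ⇒ [4,9,7,6,5,8,1,3,15,13]
swap(8,9) ⇒ [4,9,7,6,5,8,1,3,13,15]; return 8

[4,9,7,6,5,8,1,3,13,15]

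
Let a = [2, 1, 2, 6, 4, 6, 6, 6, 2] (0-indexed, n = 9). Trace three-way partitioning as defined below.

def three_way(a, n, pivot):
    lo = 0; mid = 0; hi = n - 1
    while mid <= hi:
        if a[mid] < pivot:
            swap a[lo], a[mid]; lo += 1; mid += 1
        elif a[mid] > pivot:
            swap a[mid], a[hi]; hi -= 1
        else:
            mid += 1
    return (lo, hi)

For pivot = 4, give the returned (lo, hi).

(4, 4)

lo=0 mid=0 hi=8
2<4: swap(0,0), lo=1 mid=1 ⇒ [2, 1, 2, 6, 4, 6, 6, 6, 2]
1<4: swap(1,1), lo=2 mid=2 ⇒ [2, 1, 2, 6, 4, 6, 6, 6, 2]
2<4: swap(2,2), lo=3 mid=3 ⇒ [2, 1, 2, 6, 4, 6, 6, 6, 2]
6>4: swap(3,8), hi=7 ⇒ [2, 1, 2, 2, 4, 6, 6, 6, 6]
2<4: swap(3,3), lo=4 mid=4 ⇒ [2, 1, 2, 2, 4, 6, 6, 6, 6]
4=4: mid=5
6>4: swap(5,7), hi=6 ⇒ [2, 1, 2, 2, 4, 6, 6, 6, 6]
6>4: swap(5,6), hi=5 ⇒ [2, 1, 2, 2, 4, 6, 6, 6, 6]
6>4: swap(5,5), hi=4 ⇒ [2, 1, 2, 2, 4, 6, 6, 6, 6]
done. lo=4 hi=4; a=[2, 1, 2, 2, 4, 6, 6, 6, 6]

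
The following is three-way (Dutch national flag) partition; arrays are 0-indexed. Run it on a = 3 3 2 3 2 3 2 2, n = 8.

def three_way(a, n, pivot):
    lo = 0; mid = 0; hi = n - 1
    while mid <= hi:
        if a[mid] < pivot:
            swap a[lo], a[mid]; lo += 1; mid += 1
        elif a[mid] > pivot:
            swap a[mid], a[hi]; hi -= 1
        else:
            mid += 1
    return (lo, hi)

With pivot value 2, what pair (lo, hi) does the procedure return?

(0, 3)

lo=0 mid=0 hi=7
3>2: swap(0,7), hi=6 ⇒ 2 3 2 3 2 3 2 3
2=2: mid=1
3>2: swap(1,6), hi=5 ⇒ 2 2 2 3 2 3 3 3
2=2: mid=2
2=2: mid=3
3>2: swap(3,5), hi=4 ⇒ 2 2 2 3 2 3 3 3
3>2: swap(3,4), hi=3 ⇒ 2 2 2 2 3 3 3 3
2=2: mid=4
done. lo=0 hi=3; a=2 2 2 2 3 3 3 3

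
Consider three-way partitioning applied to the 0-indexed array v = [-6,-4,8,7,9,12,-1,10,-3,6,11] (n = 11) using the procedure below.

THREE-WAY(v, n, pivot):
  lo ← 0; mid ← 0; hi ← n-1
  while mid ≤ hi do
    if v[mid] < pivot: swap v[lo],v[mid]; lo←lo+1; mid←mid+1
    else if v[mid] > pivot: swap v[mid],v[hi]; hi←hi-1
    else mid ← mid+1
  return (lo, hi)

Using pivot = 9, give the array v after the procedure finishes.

pivot = 9; lo=0, mid=0, hi=10
v[mid]=-6<9: swap v[0],v[0]; lo=1,mid=1 → [-6,-4,8,7,9,12,-1,10,-3,6,11]
v[mid]=-4<9: swap v[1],v[1]; lo=2,mid=2 → [-6,-4,8,7,9,12,-1,10,-3,6,11]
v[mid]=8<9: swap v[2],v[2]; lo=3,mid=3 → [-6,-4,8,7,9,12,-1,10,-3,6,11]
v[mid]=7<9: swap v[3],v[3]; lo=4,mid=4 → [-6,-4,8,7,9,12,-1,10,-3,6,11]
v[mid]=9=9: mid=5
v[mid]=12>9: swap v[5],v[10]; hi=9 → [-6,-4,8,7,9,11,-1,10,-3,6,12]
v[mid]=11>9: swap v[5],v[9]; hi=8 → [-6,-4,8,7,9,6,-1,10,-3,11,12]
v[mid]=6<9: swap v[4],v[5]; lo=5,mid=6 → [-6,-4,8,7,6,9,-1,10,-3,11,12]
v[mid]=-1<9: swap v[5],v[6]; lo=6,mid=7 → [-6,-4,8,7,6,-1,9,10,-3,11,12]
v[mid]=10>9: swap v[7],v[8]; hi=7 → [-6,-4,8,7,6,-1,9,-3,10,11,12]
v[mid]=-3<9: swap v[6],v[7]; lo=7,mid=8 → [-6,-4,8,7,6,-1,-3,9,10,11,12]
end: lo=7, hi=7; v = [-6,-4,8,7,6,-1,-3,9,10,11,12]

[-6,-4,8,7,6,-1,-3,9,10,11,12]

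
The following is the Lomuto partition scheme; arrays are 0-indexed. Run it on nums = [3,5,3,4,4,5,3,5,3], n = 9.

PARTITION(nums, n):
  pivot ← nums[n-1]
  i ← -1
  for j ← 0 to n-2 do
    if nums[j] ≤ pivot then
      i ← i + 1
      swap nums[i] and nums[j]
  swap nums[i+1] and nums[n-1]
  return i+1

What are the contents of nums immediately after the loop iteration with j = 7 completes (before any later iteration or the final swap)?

pivot = nums[8] = 3; i = -1
j=0: nums[0]=3 ≤ 3 → i=0, swap nums[0],nums[0] (no change) → [3,5,3,4,4,5,3,5,3]
j=1: nums[1]=5 > 3 → no swap
j=2: nums[2]=3 ≤ 3 → i=1, swap nums[1],nums[2] → [3,3,5,4,4,5,3,5,3]
j=3: nums[3]=4 > 3 → no swap
j=4: nums[4]=4 > 3 → no swap
j=5: nums[5]=5 > 3 → no swap
j=6: nums[6]=3 ≤ 3 → i=2, swap nums[2],nums[6] → [3,3,3,4,4,5,5,5,3]
j=7: nums[7]=5 > 3 → no swap
(after j=7) nums = [3,3,3,4,4,5,5,5,3]

[3,3,3,4,4,5,5,5,3]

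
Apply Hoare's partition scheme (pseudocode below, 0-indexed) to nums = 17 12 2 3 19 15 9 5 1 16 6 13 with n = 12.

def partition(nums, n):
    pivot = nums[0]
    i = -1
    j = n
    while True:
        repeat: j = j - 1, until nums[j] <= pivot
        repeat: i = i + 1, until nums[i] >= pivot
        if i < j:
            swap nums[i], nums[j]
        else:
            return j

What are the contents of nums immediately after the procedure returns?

pivot = nums[0] = 17; i = -1, j = 12
j→11 (nums[11]=13≤17), i→0 (nums[0]=17≥17); i<j, swap → 13 12 2 3 19 15 9 5 1 16 6 17
j→10 (nums[10]=6≤17), i→4 (nums[4]=19≥17); i<j, swap → 13 12 2 3 6 15 9 5 1 16 19 17
j→9, i→10; i≥j, return j=9. nums = 13 12 2 3 6 15 9 5 1 16 19 17

13 12 2 3 6 15 9 5 1 16 19 17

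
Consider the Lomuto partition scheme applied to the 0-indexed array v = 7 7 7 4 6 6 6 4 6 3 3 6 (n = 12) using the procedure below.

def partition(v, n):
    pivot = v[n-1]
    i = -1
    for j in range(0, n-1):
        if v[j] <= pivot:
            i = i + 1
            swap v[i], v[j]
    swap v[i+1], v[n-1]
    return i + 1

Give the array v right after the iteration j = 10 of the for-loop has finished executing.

pivot = v[11] = 6; i = -1
j=0: v[0]=7 > 6 → no swap
j=1: v[1]=7 > 6 → no swap
j=2: v[2]=7 > 6 → no swap
j=3: v[3]=4 ≤ 6 → i=0, swap v[0],v[3] → 4 7 7 7 6 6 6 4 6 3 3 6
j=4: v[4]=6 ≤ 6 → i=1, swap v[1],v[4] → 4 6 7 7 7 6 6 4 6 3 3 6
j=5: v[5]=6 ≤ 6 → i=2, swap v[2],v[5] → 4 6 6 7 7 7 6 4 6 3 3 6
j=6: v[6]=6 ≤ 6 → i=3, swap v[3],v[6] → 4 6 6 6 7 7 7 4 6 3 3 6
j=7: v[7]=4 ≤ 6 → i=4, swap v[4],v[7] → 4 6 6 6 4 7 7 7 6 3 3 6
j=8: v[8]=6 ≤ 6 → i=5, swap v[5],v[8] → 4 6 6 6 4 6 7 7 7 3 3 6
j=9: v[9]=3 ≤ 6 → i=6, swap v[6],v[9] → 4 6 6 6 4 6 3 7 7 7 3 6
j=10: v[10]=3 ≤ 6 → i=7, swap v[7],v[10] → 4 6 6 6 4 6 3 3 7 7 7 6
(after j=10) v = 4 6 6 6 4 6 3 3 7 7 7 6

4 6 6 6 4 6 3 3 7 7 7 6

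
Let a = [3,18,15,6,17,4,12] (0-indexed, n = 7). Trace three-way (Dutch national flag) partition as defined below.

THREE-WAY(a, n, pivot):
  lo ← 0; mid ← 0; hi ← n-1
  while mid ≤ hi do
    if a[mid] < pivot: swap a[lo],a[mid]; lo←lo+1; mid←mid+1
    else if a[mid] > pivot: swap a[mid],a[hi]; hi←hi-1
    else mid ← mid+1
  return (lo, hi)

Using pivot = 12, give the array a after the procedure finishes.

lo=0 mid=0 hi=6
3<12: swap(0,0), lo=1 mid=1 ⇒ [3,18,15,6,17,4,12]
18>12: swap(1,6), hi=5 ⇒ [3,12,15,6,17,4,18]
12=12: mid=2
15>12: swap(2,5), hi=4 ⇒ [3,12,4,6,17,15,18]
4<12: swap(1,2), lo=2 mid=3 ⇒ [3,4,12,6,17,15,18]
6<12: swap(2,3), lo=3 mid=4 ⇒ [3,4,6,12,17,15,18]
17>12: swap(4,4), hi=3 ⇒ [3,4,6,12,17,15,18]
done. lo=3 hi=3; a=[3,4,6,12,17,15,18]

[3,4,6,12,17,15,18]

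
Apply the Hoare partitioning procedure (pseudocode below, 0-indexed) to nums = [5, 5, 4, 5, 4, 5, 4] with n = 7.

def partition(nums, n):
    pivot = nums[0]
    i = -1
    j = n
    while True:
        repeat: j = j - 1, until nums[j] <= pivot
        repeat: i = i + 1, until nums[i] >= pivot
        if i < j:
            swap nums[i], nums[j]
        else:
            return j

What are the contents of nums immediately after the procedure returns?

[4, 5, 4, 4, 5, 5, 5]

pivot = nums[0] = 5; i = -1, j = 7
j→6 (nums[6]=4≤5), i→0 (nums[0]=5≥5); i<j, swap → [4, 5, 4, 5, 4, 5, 5]
j→5 (nums[5]=5≤5), i→1 (nums[1]=5≥5); i<j, swap → [4, 5, 4, 5, 4, 5, 5]
j→4 (nums[4]=4≤5), i→3 (nums[3]=5≥5); i<j, swap → [4, 5, 4, 4, 5, 5, 5]
j→3, i→4; i≥j, return j=3. nums = [4, 5, 4, 4, 5, 5, 5]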